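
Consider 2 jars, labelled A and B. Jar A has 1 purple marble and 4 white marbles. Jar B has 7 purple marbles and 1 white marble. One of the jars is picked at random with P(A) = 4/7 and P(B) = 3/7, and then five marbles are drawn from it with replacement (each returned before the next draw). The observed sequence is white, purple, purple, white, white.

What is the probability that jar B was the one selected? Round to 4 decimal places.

Under each hypothesis, the probability of the observed sequence is: P(data | jar A) = (4/5)(1/5)(1/5)(4/5)(4/5) = 0.02048; P(data | jar B) = (1/8)(7/8)(7/8)(1/8)(1/8) = 0.0014954.
Weighting by the prior gives 4/7 · 0.02048 = 0.011703, 3/7 · 0.0014954 = 0.00064087; these sum to 0.012344.
So P(jar B | data) = (0.00064087) / (0.012344) = 0.051919.

0.0519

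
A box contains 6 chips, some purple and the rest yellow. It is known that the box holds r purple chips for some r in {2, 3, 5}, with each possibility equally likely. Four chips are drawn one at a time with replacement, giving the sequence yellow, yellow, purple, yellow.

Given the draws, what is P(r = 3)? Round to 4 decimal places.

0.3785

Compute the likelihood of the observed sequence for each case: P(data | r = 2) = (4/6)(4/6)(2/6)(4/6) = 0.098765; P(data | r = 3) = (3/6)(3/6)(3/6)(3/6) = 0.0625; P(data | r = 5) = (1/6)(1/6)(5/6)(1/6) = 0.003858.
The prior-weighted likelihoods are 1/3 · 0.098765 = 0.032922, 1/3 · 0.0625 = 0.020833, 1/3 · 0.003858 = 0.001286; summing to 0.055041.
Therefore the posterior P(r = 3 | data) = (0.020833) / (0.055041) = 0.3785.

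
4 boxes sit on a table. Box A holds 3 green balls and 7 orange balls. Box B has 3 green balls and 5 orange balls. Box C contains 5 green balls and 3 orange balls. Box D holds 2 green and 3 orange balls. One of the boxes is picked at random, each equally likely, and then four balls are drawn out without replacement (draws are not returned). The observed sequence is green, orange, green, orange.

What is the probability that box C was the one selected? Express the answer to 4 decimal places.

0.2439

The likelihood of the observed sequence under each hypothesis: P(data | box A) = (3/10)(7/9)(2/8)(6/7) = 1/20; P(data | box B) = (3/8)(5/7)(2/6)(4/5) = 1/14; P(data | box C) = (5/8)(3/7)(4/6)(2/5) = 1/14; P(data | box D) = (2/5)(3/4)(1/3)(2/2) = 1/10.
Multiplying each by its prior: 1/4 · 1/20 = 1/80, 1/4 · 1/14 = 1/56, 1/4 · 1/14 = 1/56, 1/4 · 1/10 = 1/40; these sum to 41/560.
So P(box C | data) = (1/56) / (41/560) = 10/41.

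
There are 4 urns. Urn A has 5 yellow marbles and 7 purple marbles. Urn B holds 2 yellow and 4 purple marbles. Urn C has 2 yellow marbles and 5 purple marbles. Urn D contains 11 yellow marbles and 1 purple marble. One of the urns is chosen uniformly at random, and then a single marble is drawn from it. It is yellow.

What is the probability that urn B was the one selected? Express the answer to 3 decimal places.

0.171

Under each hypothesis, the probability of this draw is: P(data | urn A) = (5/12) = 5/12; P(data | urn B) = (2/6) = 1/3; P(data | urn C) = (2/7) = 2/7; P(data | urn D) = (11/12) = 11/12.
Weighting by the prior gives 1/4 · 5/12 = 5/48, 1/4 · 1/3 = 1/12, 1/4 · 2/7 = 1/14, 1/4 · 11/12 = 11/48; these sum to 41/84.
By Bayes' rule, P(urn B | data) = (1/12) / (41/84) = 7/41.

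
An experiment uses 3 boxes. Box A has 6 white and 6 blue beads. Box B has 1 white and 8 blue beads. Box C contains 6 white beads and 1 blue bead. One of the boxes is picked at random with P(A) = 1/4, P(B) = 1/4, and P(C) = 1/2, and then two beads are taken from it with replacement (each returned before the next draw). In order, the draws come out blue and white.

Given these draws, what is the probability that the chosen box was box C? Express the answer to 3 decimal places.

The likelihood of the observed sequence under each hypothesis: P(data | box A) = (6/12)(6/12) = 0.25; P(data | box B) = (8/9)(1/9) = 0.098765; P(data | box C) = (1/7)(6/7) = 0.12245.
Multiplying each by its prior: 1/4 · 0.25 = 0.0625, 1/4 · 0.098765 = 0.024691, 1/2 · 0.12245 = 0.061224; these sum to 0.14842.
By Bayes' rule, P(box C | data) = (0.061224) / (0.14842) = 0.41252.

0.413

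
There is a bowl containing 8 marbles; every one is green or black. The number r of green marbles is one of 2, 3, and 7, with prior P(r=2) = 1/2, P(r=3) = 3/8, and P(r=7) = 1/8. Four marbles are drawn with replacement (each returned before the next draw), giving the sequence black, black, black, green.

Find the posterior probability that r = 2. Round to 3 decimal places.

Compute the likelihood of the observed sequence for each case: P(data | r = 2) = (6/8)(6/8)(6/8)(2/8) = 0.10547; P(data | r = 3) = (5/8)(5/8)(5/8)(3/8) = 0.091553; P(data | r = 7) = (1/8)(1/8)(1/8)(7/8) = 0.001709.
Multiplying each by its prior: 1/2 · 0.10547 = 0.052734, 3/8 · 0.091553 = 0.034332, 1/8 · 0.001709 = 0.00021362; with total 0.08728.
Hence P(r = 2 | data) = (0.052734) / (0.08728) = 0.6042.

0.604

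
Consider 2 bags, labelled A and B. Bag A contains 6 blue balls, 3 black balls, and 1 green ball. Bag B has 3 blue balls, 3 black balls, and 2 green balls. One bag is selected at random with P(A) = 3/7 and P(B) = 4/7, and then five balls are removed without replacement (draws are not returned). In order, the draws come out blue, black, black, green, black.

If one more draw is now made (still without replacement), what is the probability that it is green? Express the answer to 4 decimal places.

The likelihood of the observed sequence under each hypothesis: P(data | bag A) = (6/10)(3/9)(2/8)(1/7)(1/6) = 0.0011905; P(data | bag B) = (3/8)(3/7)(2/6)(2/5)(1/4) = 0.0053571.
Weighting by the prior gives 3/7 · 0.0011905 = 0.0005102, 4/7 · 0.0053571 = 0.0030612; these sum to 0.0035714.
Normalising, the posterior is P(bag A | data) = 0.14286, P(bag B | data) = 0.85714.
So P(green next | data) = Σ P(green next | H) P(H | data) = (0)(0.14286) + (1/3)(0.85714) = 0.28571.

0.2857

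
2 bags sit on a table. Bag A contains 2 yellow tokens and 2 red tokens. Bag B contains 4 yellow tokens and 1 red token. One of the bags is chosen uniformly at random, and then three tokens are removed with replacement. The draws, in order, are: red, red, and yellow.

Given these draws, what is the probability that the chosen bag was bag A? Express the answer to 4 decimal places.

0.7962

The likelihood of the observed sequence under each hypothesis: P(data | bag A) = (2/4)(2/4)(2/4) = 0.125; P(data | bag B) = (1/5)(1/5)(4/5) = 0.032.
The prior-weighted likelihoods are 1/2 · 0.125 = 0.0625, 1/2 · 0.032 = 0.016; with total 0.0785.
Hence P(bag A | data) = (0.0625) / (0.0785) = 0.79618.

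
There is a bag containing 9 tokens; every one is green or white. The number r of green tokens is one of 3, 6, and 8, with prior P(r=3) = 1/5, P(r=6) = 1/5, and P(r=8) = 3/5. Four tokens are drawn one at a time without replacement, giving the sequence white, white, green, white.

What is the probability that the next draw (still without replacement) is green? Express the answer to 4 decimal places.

Compute the likelihood of the observed sequence for each case: P(data | r = 3) = (6/9)(5/8)(3/7)(4/6) = 5/42; P(data | r = 6) = (3/9)(2/8)(6/7)(1/6) = 1/84; P(data | r = 8) = (1/9)(0/8) = 0.
The prior-weighted likelihoods are 1/5 · 5/42 = 1/42, 1/5 · 1/84 = 1/420, 3/5 · 0 = 0; these sum to 11/420.
Dividing through by the total gives posterior P(r = 3 | data) = 10/11, P(r = 6 | data) = 1/11, P(r = 8 | data) = 0.
The predictive probability is P(green next | data) = (2/5)(10/11) + (1)(1/11) = 5/11.

0.4545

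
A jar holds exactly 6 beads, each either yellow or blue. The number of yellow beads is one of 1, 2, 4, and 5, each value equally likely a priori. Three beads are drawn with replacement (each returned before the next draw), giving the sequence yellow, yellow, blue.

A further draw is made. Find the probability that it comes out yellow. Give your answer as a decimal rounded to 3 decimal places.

0.620

Under each hypothesis, the probability of the observed sequence is: P(data | r = 1) = (1/6)(1/6)(5/6) = 5/216; P(data | r = 2) = (2/6)(2/6)(4/6) = 2/27; P(data | r = 4) = (4/6)(4/6)(2/6) = 4/27; P(data | r = 5) = (5/6)(5/6)(1/6) = 25/216.
Multiplying each by its prior: 1/4 · 5/216 = 5/864, 1/4 · 2/27 = 1/54, 1/4 · 4/27 = 1/27, 1/4 · 25/216 = 25/864; summing to 13/144.
Dividing through by the total gives posterior P(r = 1 | data) = 5/78, P(r = 2 | data) = 8/39, P(r = 4 | data) = 16/39, P(r = 5 | data) = 25/78.
Averaging over the posterior, P(yellow next | data) = (1/6)(5/78) + (1/3)(8/39) + (2/3)(16/39) + (5/6)(25/78) = 145/234.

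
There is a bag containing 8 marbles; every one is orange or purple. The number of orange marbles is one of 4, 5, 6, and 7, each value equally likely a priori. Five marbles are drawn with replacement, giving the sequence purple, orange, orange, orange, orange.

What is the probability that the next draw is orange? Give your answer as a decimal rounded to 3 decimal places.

0.726

Under each hypothesis, the probability of the observed sequence is: P(data | r = 4) = (4/8)(4/8)(4/8)(4/8)(4/8) = 0.03125; P(data | r = 5) = (3/8)(5/8)(5/8)(5/8)(5/8) = 0.05722; P(data | r = 6) = (2/8)(6/8)(6/8)(6/8)(6/8) = 0.079102; P(data | r = 7) = (1/8)(7/8)(7/8)(7/8)(7/8) = 0.073273.
Multiplying each by its prior: 1/4 · 0.03125 = 0.0078125, 1/4 · 0.05722 = 0.014305, 1/4 · 0.079102 = 0.019775, 1/4 · 0.073273 = 0.018318; with total 0.060211.
Normalising, the posterior is P(r = 4 | data) = 0.12975, P(r = 5 | data) = 0.23758, P(r = 6 | data) = 0.32843, P(r = 7 | data) = 0.30423.
The predictive probability is P(orange next | data) = (1/2)(0.12975) + (5/8)(0.23758) + (3/4)(0.32843) + (7/8)(0.30423) = 0.72589.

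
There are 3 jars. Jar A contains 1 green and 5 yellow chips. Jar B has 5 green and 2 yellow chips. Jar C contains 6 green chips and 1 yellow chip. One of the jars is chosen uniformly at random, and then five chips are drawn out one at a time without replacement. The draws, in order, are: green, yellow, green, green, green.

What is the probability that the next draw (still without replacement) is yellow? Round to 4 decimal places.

The likelihood of the observed sequence under each hypothesis: P(data | jar A) = (1/6)(5/5)(0/4) = 0; P(data | jar B) = (5/7)(2/6)(4/5)(3/4)(2/3) = 2/21; P(data | jar C) = (6/7)(1/6)(5/5)(4/4)(3/3) = 1/7.
The prior-weighted likelihoods are 1/3 · 0 = 0, 1/3 · 2/21 = 2/63, 1/3 · 1/7 = 1/21; with total 5/63.
Dividing through by the total gives posterior P(jar A | data) = 0, P(jar B | data) = 2/5, P(jar C | data) = 3/5.
Averaging over the posterior, P(yellow next | data) = (1/2)(2/5) + (0)(3/5) = 1/5.

0.2000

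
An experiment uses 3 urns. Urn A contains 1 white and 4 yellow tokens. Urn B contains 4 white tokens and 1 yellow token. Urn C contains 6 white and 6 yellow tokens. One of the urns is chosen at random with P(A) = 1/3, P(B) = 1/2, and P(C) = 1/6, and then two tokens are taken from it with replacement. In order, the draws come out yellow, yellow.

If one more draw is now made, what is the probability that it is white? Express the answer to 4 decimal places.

0.2891

Compute the likelihood of the observed sequence for each case: P(data | urn A) = (4/5)(4/5) = 16/25; P(data | urn B) = (1/5)(1/5) = 1/25; P(data | urn C) = (6/12)(6/12) = 1/4.
The prior-weighted likelihoods are 1/3 · 16/25 = 16/75, 1/2 · 1/25 = 1/50, 1/6 · 1/4 = 1/24; these sum to 11/40.
Normalising, the posterior is P(urn A | data) = 128/165, P(urn B | data) = 4/55, P(urn C | data) = 5/33.
The predictive probability is P(white next | data) = (1/5)(128/165) + (4/5)(4/55) + (1/2)(5/33) = 159/550.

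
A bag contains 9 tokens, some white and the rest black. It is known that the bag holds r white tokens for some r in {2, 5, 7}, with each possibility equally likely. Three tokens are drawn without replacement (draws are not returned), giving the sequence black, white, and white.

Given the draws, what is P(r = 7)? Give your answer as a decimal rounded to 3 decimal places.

Under each hypothesis, the probability of the observed sequence is: P(data | r = 2) = (7/9)(2/8)(1/7) = 1/36; P(data | r = 5) = (4/9)(5/8)(4/7) = 10/63; P(data | r = 7) = (2/9)(7/8)(6/7) = 1/6.
Multiplying each by its prior: 1/3 · 1/36 = 1/108, 1/3 · 10/63 = 10/189, 1/3 · 1/6 = 1/18; summing to 89/756.
Hence P(r = 7 | data) = (1/18) / (89/756) = 42/89.

0.472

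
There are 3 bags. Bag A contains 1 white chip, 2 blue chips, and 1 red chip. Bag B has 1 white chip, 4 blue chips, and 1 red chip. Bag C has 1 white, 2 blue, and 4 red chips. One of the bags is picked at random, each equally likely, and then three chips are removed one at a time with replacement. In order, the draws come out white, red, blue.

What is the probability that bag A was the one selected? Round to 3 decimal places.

0.428

Under each hypothesis, the probability of the observed sequence is: P(data | bag A) = (1/4)(1/4)(2/4) = 0.03125; P(data | bag B) = (1/6)(1/6)(4/6) = 0.018519; P(data | bag C) = (1/7)(4/7)(2/7) = 0.023324.
Weighting by the prior gives 1/3 · 0.03125 = 0.010417, 1/3 · 0.018519 = 0.0061728, 1/3 · 0.023324 = 0.0077745; with total 0.024364.
So P(bag A | data) = (0.010417) / (0.024364) = 0.42754.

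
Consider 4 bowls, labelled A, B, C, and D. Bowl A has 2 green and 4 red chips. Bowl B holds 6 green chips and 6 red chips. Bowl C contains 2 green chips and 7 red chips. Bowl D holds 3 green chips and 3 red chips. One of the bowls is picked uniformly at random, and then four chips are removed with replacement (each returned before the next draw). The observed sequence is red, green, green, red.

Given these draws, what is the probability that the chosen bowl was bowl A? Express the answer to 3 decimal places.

Under each hypothesis, the probability of the observed sequence is: P(data | bowl A) = (4/6)(2/6)(2/6)(4/6) = 0.049383; P(data | bowl B) = (6/12)(6/12)(6/12)(6/12) = 0.0625; P(data | bowl C) = (7/9)(2/9)(2/9)(7/9) = 0.029873; P(data | bowl D) = (3/6)(3/6)(3/6)(3/6) = 0.0625.
The prior-weighted likelihoods are 1/4 · 0.049383 = 0.012346, 1/4 · 0.0625 = 0.015625, 1/4 · 0.029873 = 0.0074684, 1/4 · 0.0625 = 0.015625; these sum to 0.051064.
Therefore the posterior P(bowl A | data) = (0.012346) / (0.051064) = 0.24177.

0.242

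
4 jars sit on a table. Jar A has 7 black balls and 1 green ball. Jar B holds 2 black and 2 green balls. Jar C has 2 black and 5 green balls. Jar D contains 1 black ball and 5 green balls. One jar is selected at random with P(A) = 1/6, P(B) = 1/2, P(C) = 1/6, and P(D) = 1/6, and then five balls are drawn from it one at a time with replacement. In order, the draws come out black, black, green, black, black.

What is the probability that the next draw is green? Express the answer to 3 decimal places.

For each hypothesis, P(data | H) works out to: P(data | jar A) = (7/8)(7/8)(1/8)(7/8)(7/8) = 0.073273; P(data | jar B) = (2/4)(2/4)(2/4)(2/4)(2/4) = 0.03125; P(data | jar C) = (2/7)(2/7)(5/7)(2/7)(2/7) = 0.0047599; P(data | jar D) = (1/6)(1/6)(5/6)(1/6)(1/6) = 0.000643.
Weighting by the prior gives 1/6 · 0.073273 = 0.012212, 1/2 · 0.03125 = 0.015625, 1/6 · 0.0047599 = 0.00079332, 1/6 · 0.000643 = 0.00010717; summing to 0.028738.
Dividing through by the total gives posterior P(jar A | data) = 0.42495, P(jar B | data) = 0.54371, P(jar C | data) = 0.027606, P(jar D | data) = 0.0037292.
Averaging over the posterior, P(green next | data) = (1/8)(0.42495) + (1/2)(0.54371) + (5/7)(0.027606) + (5/6)(0.0037292) = 0.3478.

0.348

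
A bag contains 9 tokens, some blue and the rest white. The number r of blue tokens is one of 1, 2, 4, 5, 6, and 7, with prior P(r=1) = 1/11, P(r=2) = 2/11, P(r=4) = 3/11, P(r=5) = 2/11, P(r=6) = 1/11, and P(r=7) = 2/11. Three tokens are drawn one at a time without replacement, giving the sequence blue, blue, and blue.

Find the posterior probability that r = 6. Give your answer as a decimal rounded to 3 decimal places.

The likelihood of the observed sequence under each hypothesis: P(data | r = 1) = (1/9)(0/8) = 0; P(data | r = 2) = (2/9)(1/8)(0/7) = 0; P(data | r = 4) = (4/9)(3/8)(2/7) = 1/21; P(data | r = 5) = (5/9)(4/8)(3/7) = 5/42; P(data | r = 6) = (6/9)(5/8)(4/7) = 5/21; P(data | r = 7) = (7/9)(6/8)(5/7) = 5/12.
Weighting by the prior gives 1/11 · 0 = 0, 2/11 · 0 = 0, 3/11 · 1/21 = 1/77, 2/11 · 5/42 = 5/231, 1/11 · 5/21 = 5/231, 2/11 · 5/12 = 5/66; these sum to 61/462.
Hence P(r = 6 | data) = (5/231) / (61/462) = 10/61.

0.164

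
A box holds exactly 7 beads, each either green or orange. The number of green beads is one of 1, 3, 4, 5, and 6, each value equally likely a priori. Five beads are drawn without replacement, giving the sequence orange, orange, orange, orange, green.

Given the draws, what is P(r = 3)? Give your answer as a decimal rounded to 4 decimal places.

0.1667

Compute the likelihood of the observed sequence for each case: P(data | r = 1) = (6/7)(5/6)(4/5)(3/4)(1/3) = 1/7; P(data | r = 3) = (4/7)(3/6)(2/5)(1/4)(3/3) = 1/35; P(data | r = 4) = (3/7)(2/6)(1/5)(0/4) = 0; P(data | r = 5) = (2/7)(1/6)(0/5) = 0; P(data | r = 6) = (1/7)(0/6) = 0.
Weighting by the prior gives 1/5 · 1/7 = 1/35, 1/5 · 1/35 = 1/175, 1/5 · 0 = 0, 1/5 · 0 = 0, 1/5 · 0 = 0; summing to 6/175.
So P(r = 3 | data) = (1/175) / (6/175) = 1/6.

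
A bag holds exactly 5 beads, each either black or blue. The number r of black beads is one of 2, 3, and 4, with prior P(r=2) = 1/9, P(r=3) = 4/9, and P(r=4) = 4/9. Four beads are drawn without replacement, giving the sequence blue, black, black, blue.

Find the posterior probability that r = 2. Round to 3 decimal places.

0.200

Under each hypothesis, the probability of the observed sequence is: P(data | r = 2) = (3/5)(2/4)(1/3)(2/2) = 1/10; P(data | r = 3) = (2/5)(3/4)(2/3)(1/2) = 1/10; P(data | r = 4) = (1/5)(4/4)(3/3)(0/2) = 0.
The prior-weighted likelihoods are 1/9 · 1/10 = 1/90, 4/9 · 1/10 = 2/45, 4/9 · 0 = 0; summing to 1/18.
By Bayes' rule, P(r = 2 | data) = (1/90) / (1/18) = 1/5.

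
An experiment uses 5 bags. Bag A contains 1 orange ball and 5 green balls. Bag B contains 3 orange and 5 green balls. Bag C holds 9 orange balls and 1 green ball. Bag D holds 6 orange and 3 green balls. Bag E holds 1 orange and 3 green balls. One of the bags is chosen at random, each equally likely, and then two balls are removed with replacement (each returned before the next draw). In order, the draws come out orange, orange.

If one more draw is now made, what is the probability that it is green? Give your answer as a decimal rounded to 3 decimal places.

0.261

The likelihood of the observed sequence under each hypothesis: P(data | bag A) = (1/6)(1/6) = 0.027778; P(data | bag B) = (3/8)(3/8) = 0.14062; P(data | bag C) = (9/10)(9/10) = 0.81; P(data | bag D) = (6/9)(6/9) = 0.44444; P(data | bag E) = (1/4)(1/4) = 0.0625.
Weighting by the prior gives 1/5 · 0.027778 = 0.0055556, 1/5 · 0.14062 = 0.028125, 1/5 · 0.81 = 0.162, 1/5 · 0.44444 = 0.088889, 1/5 · 0.0625 = 0.0125; these sum to 0.29707.
Dividing through by the total gives posterior P(bag A | data) = 0.018701, P(bag B | data) = 0.094675, P(bag C | data) = 0.54533, P(bag D | data) = 0.29922, P(bag E | data) = 0.042078.
So P(green next | data) = Σ P(green next | H) P(H | data) = (5/6)(0.018701) + (5/8)(0.094675) + (1/10)(0.54533) + (1/3)(0.29922) + (3/4)(0.042078) = 0.26059.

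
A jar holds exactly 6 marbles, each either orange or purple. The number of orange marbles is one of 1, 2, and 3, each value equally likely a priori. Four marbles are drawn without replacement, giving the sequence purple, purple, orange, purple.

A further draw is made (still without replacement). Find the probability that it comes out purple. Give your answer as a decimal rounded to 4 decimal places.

0.6667

The likelihood of the observed sequence under each hypothesis: P(data | r = 1) = (5/6)(4/5)(1/4)(3/3) = 1/6; P(data | r = 2) = (4/6)(3/5)(2/4)(2/3) = 2/15; P(data | r = 3) = (3/6)(2/5)(3/4)(1/3) = 1/20.
The prior-weighted likelihoods are 1/3 · 1/6 = 1/18, 1/3 · 2/15 = 2/45, 1/3 · 1/20 = 1/60; these sum to 7/60.
Dividing through by the total gives posterior P(r = 1 | data) = 10/21, P(r = 2 | data) = 8/21, P(r = 3 | data) = 1/7.
The predictive probability is P(purple next | data) = (1)(10/21) + (1/2)(8/21) + (0)(1/7) = 2/3.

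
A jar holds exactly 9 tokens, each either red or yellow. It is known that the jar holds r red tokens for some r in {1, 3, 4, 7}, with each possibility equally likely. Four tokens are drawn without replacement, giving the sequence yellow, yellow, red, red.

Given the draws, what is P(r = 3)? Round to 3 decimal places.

Compute the likelihood of the observed sequence for each case: P(data | r = 1) = (8/9)(7/8)(1/7)(0/6) = 0; P(data | r = 3) = (6/9)(5/8)(3/7)(2/6) = 5/84; P(data | r = 4) = (5/9)(4/8)(4/7)(3/6) = 5/63; P(data | r = 7) = (2/9)(1/8)(7/7)(6/6) = 1/36.
The prior-weighted likelihoods are 1/4 · 0 = 0, 1/4 · 5/84 = 5/336, 1/4 · 5/63 = 5/252, 1/4 · 1/36 = 1/144; summing to 1/24.
So P(r = 3 | data) = (5/336) / (1/24) = 5/14.

0.357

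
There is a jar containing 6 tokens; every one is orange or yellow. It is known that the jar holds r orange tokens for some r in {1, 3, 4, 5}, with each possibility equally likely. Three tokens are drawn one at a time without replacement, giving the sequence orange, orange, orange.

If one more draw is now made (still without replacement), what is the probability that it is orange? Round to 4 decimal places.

Compute the likelihood of the observed sequence for each case: P(data | r = 1) = (1/6)(0/5) = 0; P(data | r = 3) = (3/6)(2/5)(1/4) = 1/20; P(data | r = 4) = (4/6)(3/5)(2/4) = 1/5; P(data | r = 5) = (5/6)(4/5)(3/4) = 1/2.
Multiplying each by its prior: 1/4 · 0 = 0, 1/4 · 1/20 = 1/80, 1/4 · 1/5 = 1/20, 1/4 · 1/2 = 1/8; summing to 3/16.
Dividing through by the total gives posterior P(r = 1 | data) = 0, P(r = 3 | data) = 1/15, P(r = 4 | data) = 4/15, P(r = 5 | data) = 2/3.
The predictive probability is P(orange next | data) = (0)(1/15) + (1/3)(4/15) + (2/3)(2/3) = 8/15.

0.5333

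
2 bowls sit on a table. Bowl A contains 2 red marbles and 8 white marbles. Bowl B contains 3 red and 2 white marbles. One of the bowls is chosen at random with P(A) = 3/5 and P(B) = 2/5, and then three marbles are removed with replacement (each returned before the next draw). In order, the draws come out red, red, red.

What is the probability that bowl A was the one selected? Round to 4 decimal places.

0.0526

For each hypothesis, P(data | H) works out to: P(data | bowl A) = (2/10)(2/10)(2/10) = 1/125; P(data | bowl B) = (3/5)(3/5)(3/5) = 27/125.
Weighting by the prior gives 3/5 · 1/125 = 3/625, 2/5 · 27/125 = 54/625; summing to 57/625.
By Bayes' rule, P(bowl A | data) = (3/625) / (57/625) = 1/19.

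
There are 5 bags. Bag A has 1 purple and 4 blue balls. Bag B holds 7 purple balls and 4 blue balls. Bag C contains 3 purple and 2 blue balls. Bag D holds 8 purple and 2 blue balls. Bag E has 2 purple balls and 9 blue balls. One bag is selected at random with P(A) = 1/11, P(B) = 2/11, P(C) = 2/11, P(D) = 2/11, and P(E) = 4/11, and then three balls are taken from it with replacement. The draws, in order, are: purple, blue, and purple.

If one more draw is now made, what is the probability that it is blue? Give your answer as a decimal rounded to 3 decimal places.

For each hypothesis, P(data | H) works out to: P(data | bag A) = (1/5)(4/5)(1/5) = 0.032; P(data | bag B) = (7/11)(4/11)(7/11) = 0.14726; P(data | bag C) = (3/5)(2/5)(3/5) = 0.144; P(data | bag D) = (8/10)(2/10)(8/10) = 0.128; P(data | bag E) = (2/11)(9/11)(2/11) = 0.027047.
Multiplying each by its prior: 1/11 · 0.032 = 0.0029091, 2/11 · 0.14726 = 0.026774, 2/11 · 0.144 = 0.026182, 2/11 · 0.128 = 0.023273, 4/11 · 0.027047 = 0.0098354; with total 0.088973.
The posterior is then P(bag A | data) = 0.032696, P(bag B | data) = 0.30092, P(bag C | data) = 0.29427, P(bag D | data) = 0.26157, P(bag E | data) = 0.11054.
The predictive probability is P(blue next | data) = (4/5)(0.032696) + (4/11)(0.30092) + (2/5)(0.29427) + (1/5)(0.26157) + (9/11)(0.11054) = 0.39605.

0.396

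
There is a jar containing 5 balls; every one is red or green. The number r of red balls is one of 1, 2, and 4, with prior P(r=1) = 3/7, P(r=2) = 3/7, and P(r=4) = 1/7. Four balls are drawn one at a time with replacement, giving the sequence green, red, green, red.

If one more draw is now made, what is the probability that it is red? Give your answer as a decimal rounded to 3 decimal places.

0.381

Compute the likelihood of the observed sequence for each case: P(data | r = 1) = (4/5)(1/5)(4/5)(1/5) = 0.0256; P(data | r = 2) = (3/5)(2/5)(3/5)(2/5) = 0.0576; P(data | r = 4) = (1/5)(4/5)(1/5)(4/5) = 0.0256.
The prior-weighted likelihoods are 3/7 · 0.0256 = 0.010971, 3/7 · 0.0576 = 0.024686, 1/7 · 0.0256 = 0.0036571; with total 0.039314.
Dividing through by the total gives posterior P(r = 1 | data) = 0.27907, P(r = 2 | data) = 0.62791, P(r = 4 | data) = 0.093023.
The predictive probability is P(red next | data) = (1/5)(0.27907) + (2/5)(0.62791) + (4/5)(0.093023) = 0.3814.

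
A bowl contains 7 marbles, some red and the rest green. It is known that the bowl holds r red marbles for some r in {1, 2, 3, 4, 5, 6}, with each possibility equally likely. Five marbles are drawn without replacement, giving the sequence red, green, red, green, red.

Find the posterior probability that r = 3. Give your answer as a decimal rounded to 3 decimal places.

0.214

The likelihood of the observed sequence under each hypothesis: P(data | r = 1) = (1/7)(6/6)(0/5) = 0; P(data | r = 2) = (2/7)(5/6)(1/5)(4/4)(0/3) = 0; P(data | r = 3) = (3/7)(4/6)(2/5)(3/4)(1/3) = 1/35; P(data | r = 4) = (4/7)(3/6)(3/5)(2/4)(2/3) = 2/35; P(data | r = 5) = (5/7)(2/6)(4/5)(1/4)(3/3) = 1/21; P(data | r = 6) = (6/7)(1/6)(5/5)(0/4) = 0.
Multiplying each by its prior: 1/6 · 0 = 0, 1/6 · 0 = 0, 1/6 · 1/35 = 1/210, 1/6 · 2/35 = 1/105, 1/6 · 1/21 = 1/126, 1/6 · 0 = 0; with total 1/45.
Therefore the posterior P(r = 3 | data) = (1/210) / (1/45) = 3/14.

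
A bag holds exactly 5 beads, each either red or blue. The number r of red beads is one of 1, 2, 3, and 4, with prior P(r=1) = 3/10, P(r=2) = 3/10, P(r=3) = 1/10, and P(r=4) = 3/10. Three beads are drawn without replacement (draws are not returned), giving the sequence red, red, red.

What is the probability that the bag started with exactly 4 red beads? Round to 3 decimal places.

0.923

For each hypothesis, P(data | H) works out to: P(data | r = 1) = (1/5)(0/4) = 0; P(data | r = 2) = (2/5)(1/4)(0/3) = 0; P(data | r = 3) = (3/5)(2/4)(1/3) = 1/10; P(data | r = 4) = (4/5)(3/4)(2/3) = 2/5.
Weighting by the prior gives 3/10 · 0 = 0, 3/10 · 0 = 0, 1/10 · 1/10 = 1/100, 3/10 · 2/5 = 3/25; with total 13/100.
By Bayes' rule, P(r = 4 | data) = (3/25) / (13/100) = 12/13.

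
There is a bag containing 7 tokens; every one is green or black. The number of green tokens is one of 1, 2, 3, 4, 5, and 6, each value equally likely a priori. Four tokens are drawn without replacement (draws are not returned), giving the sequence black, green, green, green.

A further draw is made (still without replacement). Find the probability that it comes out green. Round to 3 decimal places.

For each hypothesis, P(data | H) works out to: P(data | r = 1) = (6/7)(1/6)(0/5) = 0; P(data | r = 2) = (5/7)(2/6)(1/5)(0/4) = 0; P(data | r = 3) = (4/7)(3/6)(2/5)(1/4) = 1/35; P(data | r = 4) = (3/7)(4/6)(3/5)(2/4) = 3/35; P(data | r = 5) = (2/7)(5/6)(4/5)(3/4) = 1/7; P(data | r = 6) = (1/7)(6/6)(5/5)(4/4) = 1/7.
The prior-weighted likelihoods are 1/6 · 0 = 0, 1/6 · 0 = 0, 1/6 · 1/35 = 1/210, 1/6 · 3/35 = 1/70, 1/6 · 1/7 = 1/42, 1/6 · 1/7 = 1/42; summing to 1/15.
Normalising, the posterior is P(r = 1 | data) = 0, P(r = 2 | data) = 0, P(r = 3 | data) = 1/14, P(r = 4 | data) = 3/14, P(r = 5 | data) = 5/14, P(r = 6 | data) = 5/14.
Averaging over the posterior, P(green next | data) = (0)(1/14) + (1/3)(3/14) + (2/3)(5/14) + (1)(5/14) = 2/3.

0.667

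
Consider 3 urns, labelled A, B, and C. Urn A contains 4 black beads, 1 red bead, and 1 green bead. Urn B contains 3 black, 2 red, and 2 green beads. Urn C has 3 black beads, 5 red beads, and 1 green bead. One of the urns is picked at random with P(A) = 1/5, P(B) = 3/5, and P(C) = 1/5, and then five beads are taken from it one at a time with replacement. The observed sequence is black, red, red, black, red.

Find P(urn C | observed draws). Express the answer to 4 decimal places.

Compute the likelihood of the observed sequence for each case: P(data | urn A) = (4/6)(1/6)(1/6)(4/6)(1/6) = 0.0020576; P(data | urn B) = (3/7)(2/7)(2/7)(3/7)(2/7) = 0.0042839; P(data | urn C) = (3/9)(5/9)(5/9)(3/9)(5/9) = 0.019052.
Weighting by the prior gives 1/5 · 0.0020576 = 0.00041152, 3/5 · 0.0042839 = 0.0025704, 1/5 · 0.019052 = 0.0038104; summing to 0.0067923.
So P(urn C | data) = (0.0038104) / (0.0067923) = 0.56099.

0.5610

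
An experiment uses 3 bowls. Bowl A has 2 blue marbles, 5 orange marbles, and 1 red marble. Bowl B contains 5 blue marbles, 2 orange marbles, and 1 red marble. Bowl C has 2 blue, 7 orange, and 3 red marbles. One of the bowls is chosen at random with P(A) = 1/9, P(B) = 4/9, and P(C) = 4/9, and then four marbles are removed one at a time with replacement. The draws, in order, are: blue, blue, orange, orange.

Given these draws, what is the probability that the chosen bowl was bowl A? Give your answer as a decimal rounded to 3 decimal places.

The likelihood of the observed sequence under each hypothesis: P(data | bowl A) = (2/8)(2/8)(5/8)(5/8) = 0.024414; P(data | bowl B) = (5/8)(5/8)(2/8)(2/8) = 0.024414; P(data | bowl C) = (2/12)(2/12)(7/12)(7/12) = 0.0094522.
Multiplying each by its prior: 1/9 · 0.024414 = 0.0027127, 4/9 · 0.024414 = 0.010851, 4/9 · 0.0094522 = 0.004201; these sum to 0.017764.
Hence P(bowl A | data) = (0.0027127) / (0.017764) = 0.1527.

0.153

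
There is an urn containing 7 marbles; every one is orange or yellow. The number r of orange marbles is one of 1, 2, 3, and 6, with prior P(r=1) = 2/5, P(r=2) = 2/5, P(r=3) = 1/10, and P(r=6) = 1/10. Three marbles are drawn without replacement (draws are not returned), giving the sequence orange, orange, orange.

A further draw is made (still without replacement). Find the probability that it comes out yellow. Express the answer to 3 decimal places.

Compute the likelihood of the observed sequence for each case: P(data | r = 1) = (1/7)(0/6) = 0; P(data | r = 2) = (2/7)(1/6)(0/5) = 0; P(data | r = 3) = (3/7)(2/6)(1/5) = 1/35; P(data | r = 6) = (6/7)(5/6)(4/5) = 4/7.
Multiplying each by its prior: 2/5 · 0 = 0, 2/5 · 0 = 0, 1/10 · 1/35 = 1/350, 1/10 · 4/7 = 2/35; these sum to 3/50.
Normalising, the posterior is P(r = 1 | data) = 0, P(r = 2 | data) = 0, P(r = 3 | data) = 1/21, P(r = 6 | data) = 20/21.
The predictive probability is P(yellow next | data) = (1)(1/21) + (1/4)(20/21) = 2/7.

0.286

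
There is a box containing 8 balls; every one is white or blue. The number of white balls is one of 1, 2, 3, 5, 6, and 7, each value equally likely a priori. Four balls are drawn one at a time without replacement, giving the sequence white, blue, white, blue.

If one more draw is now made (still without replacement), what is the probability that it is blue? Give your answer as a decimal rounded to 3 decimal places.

Compute the likelihood of the observed sequence for each case: P(data | r = 1) = (1/8)(7/7)(0/6) = 0; P(data | r = 2) = (2/8)(6/7)(1/6)(5/5) = 1/28; P(data | r = 3) = (3/8)(5/7)(2/6)(4/5) = 1/14; P(data | r = 5) = (5/8)(3/7)(4/6)(2/5) = 1/14; P(data | r = 6) = (6/8)(2/7)(5/6)(1/5) = 1/28; P(data | r = 7) = (7/8)(1/7)(6/6)(0/5) = 0.
The prior-weighted likelihoods are 1/6 · 0 = 0, 1/6 · 1/28 = 1/168, 1/6 · 1/14 = 1/84, 1/6 · 1/14 = 1/84, 1/6 · 1/28 = 1/168, 1/6 · 0 = 0; with total 1/28.
Normalising, the posterior is P(r = 1 | data) = 0, P(r = 2 | data) = 1/6, P(r = 3 | data) = 1/3, P(r = 5 | data) = 1/3, P(r = 6 | data) = 1/6, P(r = 7 | data) = 0.
Averaging over the posterior, P(blue next | data) = (1)(1/6) + (3/4)(1/3) + (1/4)(1/3) + (0)(1/6) = 1/2.

0.500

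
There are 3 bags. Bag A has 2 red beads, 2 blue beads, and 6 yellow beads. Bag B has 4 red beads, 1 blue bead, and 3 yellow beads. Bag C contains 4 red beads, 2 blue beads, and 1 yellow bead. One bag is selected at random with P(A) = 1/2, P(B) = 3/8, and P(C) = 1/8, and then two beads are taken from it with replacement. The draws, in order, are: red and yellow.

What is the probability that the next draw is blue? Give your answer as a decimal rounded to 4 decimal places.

Compute the likelihood of the observed sequence for each case: P(data | bag A) = (2/10)(6/10) = 0.12; P(data | bag B) = (4/8)(3/8) = 0.1875; P(data | bag C) = (4/7)(1/7) = 0.081633.
Weighting by the prior gives 1/2 · 0.12 = 0.06, 3/8 · 0.1875 = 0.070312, 1/8 · 0.081633 = 0.010204; summing to 0.14052.
Normalising, the posterior is P(bag A | data) = 0.427, P(bag B | data) = 0.50039, P(bag C | data) = 0.072618.
The predictive probability is P(blue next | data) = (1/5)(0.427) + (1/8)(0.50039) + (2/7)(0.072618) = 0.1687.

0.1687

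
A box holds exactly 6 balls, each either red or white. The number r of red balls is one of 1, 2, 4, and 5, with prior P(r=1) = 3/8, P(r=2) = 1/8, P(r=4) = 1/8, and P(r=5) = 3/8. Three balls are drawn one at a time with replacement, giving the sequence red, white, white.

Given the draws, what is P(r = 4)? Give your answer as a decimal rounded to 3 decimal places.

For each hypothesis, P(data | H) works out to: P(data | r = 1) = (1/6)(5/6)(5/6) = 25/216; P(data | r = 2) = (2/6)(4/6)(4/6) = 4/27; P(data | r = 4) = (4/6)(2/6)(2/6) = 2/27; P(data | r = 5) = (5/6)(1/6)(1/6) = 5/216.
Weighting by the prior gives 3/8 · 25/216 = 25/576, 1/8 · 4/27 = 1/54, 1/8 · 2/27 = 1/108, 3/8 · 5/216 = 5/576; with total 23/288.
Hence P(r = 4 | data) = (1/108) / (23/288) = 8/69.

0.116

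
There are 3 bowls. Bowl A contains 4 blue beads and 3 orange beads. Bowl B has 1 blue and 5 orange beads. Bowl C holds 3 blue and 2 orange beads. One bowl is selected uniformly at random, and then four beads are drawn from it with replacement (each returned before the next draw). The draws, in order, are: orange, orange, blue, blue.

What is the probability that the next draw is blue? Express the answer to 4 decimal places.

0.5264

Under each hypothesis, the probability of the observed sequence is: P(data | bowl A) = (3/7)(3/7)(4/7)(4/7) = 0.059975; P(data | bowl B) = (5/6)(5/6)(1/6)(1/6) = 0.01929; P(data | bowl C) = (2/5)(2/5)(3/5)(3/5) = 0.0576.
The prior-weighted likelihoods are 1/3 · 0.059975 = 0.019992, 1/3 · 0.01929 = 0.00643, 1/3 · 0.0576 = 0.0192; with total 0.045622.
The posterior is then P(bowl A | data) = 0.43821, P(bowl B | data) = 0.14094, P(bowl C | data) = 0.42085.
The predictive probability is P(blue next | data) = (4/7)(0.43821) + (1/6)(0.14094) + (3/5)(0.42085) = 0.5264.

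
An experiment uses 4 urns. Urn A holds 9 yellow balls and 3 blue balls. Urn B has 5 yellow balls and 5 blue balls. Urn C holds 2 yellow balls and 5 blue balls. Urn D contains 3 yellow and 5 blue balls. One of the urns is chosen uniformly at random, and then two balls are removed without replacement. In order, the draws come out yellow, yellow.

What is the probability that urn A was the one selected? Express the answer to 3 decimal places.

The likelihood of the observed sequence under each hypothesis: P(data | urn A) = (9/12)(8/11) = 0.54545; P(data | urn B) = (5/10)(4/9) = 0.22222; P(data | urn C) = (2/7)(1/6) = 0.047619; P(data | urn D) = (3/8)(2/7) = 0.10714.
Weighting by the prior gives 1/4 · 0.54545 = 0.13636, 1/4 · 0.22222 = 0.055556, 1/4 · 0.047619 = 0.011905, 1/4 · 0.10714 = 0.026786; summing to 0.23061.
Hence P(urn A | data) = (0.13636) / (0.23061) = 0.59132.

0.591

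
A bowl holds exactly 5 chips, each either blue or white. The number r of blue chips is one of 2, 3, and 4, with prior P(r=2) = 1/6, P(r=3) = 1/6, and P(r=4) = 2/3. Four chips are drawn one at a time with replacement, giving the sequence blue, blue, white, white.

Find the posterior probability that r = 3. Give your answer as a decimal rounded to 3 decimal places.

0.265

Compute the likelihood of the observed sequence for each case: P(data | r = 2) = (2/5)(2/5)(3/5)(3/5) = 0.0576; P(data | r = 3) = (3/5)(3/5)(2/5)(2/5) = 0.0576; P(data | r = 4) = (4/5)(4/5)(1/5)(1/5) = 0.0256.
Weighting by the prior gives 1/6 · 0.0576 = 0.0096, 1/6 · 0.0576 = 0.0096, 2/3 · 0.0256 = 0.017067; with total 0.036267.
Therefore the posterior P(r = 3 | data) = (0.0096) / (0.036267) = 0.26471.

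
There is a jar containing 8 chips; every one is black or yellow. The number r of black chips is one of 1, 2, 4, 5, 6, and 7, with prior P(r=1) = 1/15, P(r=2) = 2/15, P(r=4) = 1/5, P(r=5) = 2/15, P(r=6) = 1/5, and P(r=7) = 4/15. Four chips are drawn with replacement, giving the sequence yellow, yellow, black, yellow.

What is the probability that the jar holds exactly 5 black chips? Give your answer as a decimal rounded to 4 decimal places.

Under each hypothesis, the probability of the observed sequence is: P(data | r = 1) = (7/8)(7/8)(1/8)(7/8) = 0.08374; P(data | r = 2) = (6/8)(6/8)(2/8)(6/8) = 0.10547; P(data | r = 4) = (4/8)(4/8)(4/8)(4/8) = 0.0625; P(data | r = 5) = (3/8)(3/8)(5/8)(3/8) = 0.032959; P(data | r = 6) = (2/8)(2/8)(6/8)(2/8) = 0.011719; P(data | r = 7) = (1/8)(1/8)(7/8)(1/8) = 0.001709.
The prior-weighted likelihoods are 1/15 · 0.08374 = 0.0055827, 2/15 · 0.10547 = 0.014063, 1/5 · 0.0625 = 0.0125, 2/15 · 0.032959 = 0.0043945, 1/5 · 0.011719 = 0.0023437, 4/15 · 0.001709 = 0.00045573; summing to 0.039339.
So P(r = 5 | data) = (0.0043945) / (0.039339) = 0.11171.

0.1117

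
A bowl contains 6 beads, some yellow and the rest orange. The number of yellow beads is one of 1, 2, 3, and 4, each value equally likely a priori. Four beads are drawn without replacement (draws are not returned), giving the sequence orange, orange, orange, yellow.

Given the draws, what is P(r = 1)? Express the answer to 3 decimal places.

0.476

Compute the likelihood of the observed sequence for each case: P(data | r = 1) = (5/6)(4/5)(3/4)(1/3) = 1/6; P(data | r = 2) = (4/6)(3/5)(2/4)(2/3) = 2/15; P(data | r = 3) = (3/6)(2/5)(1/4)(3/3) = 1/20; P(data | r = 4) = (2/6)(1/5)(0/4) = 0.
The prior-weighted likelihoods are 1/4 · 1/6 = 1/24, 1/4 · 2/15 = 1/30, 1/4 · 1/20 = 1/80, 1/4 · 0 = 0; summing to 7/80.
So P(r = 1 | data) = (1/24) / (7/80) = 10/21.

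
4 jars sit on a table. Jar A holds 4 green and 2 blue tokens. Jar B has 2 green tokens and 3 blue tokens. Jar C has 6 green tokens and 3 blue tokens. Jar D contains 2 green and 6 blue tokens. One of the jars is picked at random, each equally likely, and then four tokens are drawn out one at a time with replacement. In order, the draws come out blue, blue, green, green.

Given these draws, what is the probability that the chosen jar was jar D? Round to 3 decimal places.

Compute the likelihood of the observed sequence for each case: P(data | jar A) = (2/6)(2/6)(4/6)(4/6) = 0.049383; P(data | jar B) = (3/5)(3/5)(2/5)(2/5) = 0.0576; P(data | jar C) = (3/9)(3/9)(6/9)(6/9) = 0.049383; P(data | jar D) = (6/8)(6/8)(2/8)(2/8) = 0.035156.
The prior-weighted likelihoods are 1/4 · 0.049383 = 0.012346, 1/4 · 0.0576 = 0.0144, 1/4 · 0.049383 = 0.012346, 1/4 · 0.035156 = 0.0087891; with total 0.04788.
By Bayes' rule, P(jar D | data) = (0.0087891) / (0.04788) = 0.18356.

0.184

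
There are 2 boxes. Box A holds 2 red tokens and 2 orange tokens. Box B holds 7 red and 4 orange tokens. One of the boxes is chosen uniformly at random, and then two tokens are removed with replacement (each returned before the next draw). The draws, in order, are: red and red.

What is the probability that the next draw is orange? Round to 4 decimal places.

Under each hypothesis, the probability of the observed sequence is: P(data | box A) = (2/4)(2/4) = 1/4; P(data | box B) = (7/11)(7/11) = 49/121.
The prior-weighted likelihoods are 1/2 · 1/4 = 1/8, 1/2 · 49/121 = 49/242; with total 317/968.
Dividing through by the total gives posterior P(box A | data) = 0.3817, P(box B | data) = 0.6183.
So P(orange next | data) = Σ P(orange next | H) P(H | data) = (1/2)(0.3817) + (4/11)(0.6183) = 0.41569.

0.4157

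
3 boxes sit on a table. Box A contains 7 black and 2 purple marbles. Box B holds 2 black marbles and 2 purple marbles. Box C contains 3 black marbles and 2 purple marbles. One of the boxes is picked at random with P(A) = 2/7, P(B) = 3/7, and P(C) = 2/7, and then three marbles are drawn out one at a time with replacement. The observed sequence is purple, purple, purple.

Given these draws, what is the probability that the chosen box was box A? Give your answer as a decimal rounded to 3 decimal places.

0.042

For each hypothesis, P(data | H) works out to: P(data | box A) = (2/9)(2/9)(2/9) = 0.010974; P(data | box B) = (2/4)(2/4)(2/4) = 0.125; P(data | box C) = (2/5)(2/5)(2/5) = 0.064.
Weighting by the prior gives 2/7 · 0.010974 = 0.0031354, 3/7 · 0.125 = 0.053571, 2/7 · 0.064 = 0.018286; these sum to 0.074993.
By Bayes' rule, P(box A | data) = (0.0031354) / (0.074993) = 0.04181.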